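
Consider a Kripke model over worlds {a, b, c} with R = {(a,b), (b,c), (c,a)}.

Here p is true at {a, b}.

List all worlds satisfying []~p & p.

a: []~p is F, p is T. ✗
b: []~p is T, p is T. ✓
c: []~p is F, p is F. ✗

{b}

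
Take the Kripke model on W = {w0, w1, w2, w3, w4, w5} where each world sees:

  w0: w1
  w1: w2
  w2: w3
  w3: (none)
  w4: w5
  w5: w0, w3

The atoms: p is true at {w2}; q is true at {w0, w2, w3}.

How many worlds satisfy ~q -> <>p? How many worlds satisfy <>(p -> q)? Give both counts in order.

4 and 5

For ~q -> <>p:
w0: ~q is F, <>p is F. ✓
w1: ~q is T, <>p is T. ✓
w2: ~q is F, <>p is F. ✓
w3: ~q is F, <>p is F. ✓
w4: ~q is T, <>p is F. ✗
w5: ~q is T, <>p is F. ✗
— 4 worlds.
For <>(p -> q):
w0: successors {w1}; p -> q there: w1:T. ✓
w1: successors {w2}; p -> q there: w2:T. ✓
w2: successors {w3}; p -> q there: w3:T. ✓
w3: no successors, so <>(p -> q) fails. ✗
w4: successors {w5}; p -> q there: w5:T. ✓
w5: successors {w0, w3}; p -> q there: w0:T, w3:T. ✓
— 5 worlds.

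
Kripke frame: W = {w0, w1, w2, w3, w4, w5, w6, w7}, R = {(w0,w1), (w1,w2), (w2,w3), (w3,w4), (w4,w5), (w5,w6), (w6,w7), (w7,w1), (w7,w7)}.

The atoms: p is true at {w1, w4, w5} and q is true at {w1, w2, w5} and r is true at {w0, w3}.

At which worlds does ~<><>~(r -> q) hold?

{w0, w2, w3, w4, w5, w6, w7}

w0: <><>~(r -> q) is F. ✓
w1: <><>~(r -> q) is T. ✗
w2: <><>~(r -> q) is F. ✓
w3: <><>~(r -> q) is F. ✓
w4: <><>~(r -> q) is F. ✓
w5: <><>~(r -> q) is F. ✓
w6: <><>~(r -> q) is F. ✓
w7: <><>~(r -> q) is F. ✓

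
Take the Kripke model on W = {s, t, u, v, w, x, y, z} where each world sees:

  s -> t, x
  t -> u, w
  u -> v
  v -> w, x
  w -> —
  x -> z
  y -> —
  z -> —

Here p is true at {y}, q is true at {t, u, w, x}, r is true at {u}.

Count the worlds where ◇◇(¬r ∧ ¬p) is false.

4

s: successors {t, x}; ◇(¬r ∧ ¬p) there: t:T, x:T. ✓
t: successors {u, w}; ◇(¬r ∧ ¬p) there: u:T, w:F. ✓
u: successors {v}; ◇(¬r ∧ ¬p) there: v:T. ✓
v: successors {w, x}; ◇(¬r ∧ ¬p) there: w:F, x:T. ✓
w: no successors, so ◇◇(¬r ∧ ¬p) fails. ✗
x: successors {z}; ◇(¬r ∧ ¬p) there: z:F. ✗
y: no successors, so ◇◇(¬r ∧ ¬p) fails. ✗
z: no successors, so ◇◇(¬r ∧ ¬p) fails. ✗
Satisfying worlds: {s, t, u, v}.
So ◇◇(¬r ∧ ¬p) fails at the other 4 worlds.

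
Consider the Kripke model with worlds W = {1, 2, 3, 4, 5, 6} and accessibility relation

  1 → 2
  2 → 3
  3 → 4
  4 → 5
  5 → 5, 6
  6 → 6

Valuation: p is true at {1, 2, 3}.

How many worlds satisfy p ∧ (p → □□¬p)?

2

1: p is T, p → □□¬p is F. ✗
2: p is T, p → □□¬p is T. ✓
3: p is T, p → □□¬p is T. ✓
4: p is F, p → □□¬p is T. ✗
5: p is F, p → □□¬p is T. ✗
6: p is F, p → □□¬p is T. ✗
Satisfying worlds: {2, 3}.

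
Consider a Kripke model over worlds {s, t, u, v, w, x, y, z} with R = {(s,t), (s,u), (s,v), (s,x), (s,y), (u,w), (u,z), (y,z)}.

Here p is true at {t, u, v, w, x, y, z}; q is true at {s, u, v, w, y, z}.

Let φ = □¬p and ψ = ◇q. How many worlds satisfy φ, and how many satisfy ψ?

5 and 3

For □¬p:
s: successors {t, u, v, x, y}; ¬p there: t:F, u:F, v:F, x:F, y:F. ✗
t: no successors, so □¬p holds vacuously. ✓
u: successors {w, z}; ¬p there: w:F, z:F. ✗
v: no successors, so □¬p holds vacuously. ✓
w: no successors, so □¬p holds vacuously. ✓
x: no successors, so □¬p holds vacuously. ✓
y: successors {z}; ¬p there: z:F. ✗
z: no successors, so □¬p holds vacuously. ✓
— 5 worlds.
For ◇q:
s: successors {t, u, v, x, y}; q there: t:F, u:T, v:T, x:F, y:T. ✓
t: no successors, so ◇q fails. ✗
u: successors {w, z}; q there: w:T, z:T. ✓
v: no successors, so ◇q fails. ✗
w: no successors, so ◇q fails. ✗
x: no successors, so ◇q fails. ✗
y: successors {z}; q there: z:T. ✓
z: no successors, so ◇q fails. ✗
— 3 worlds.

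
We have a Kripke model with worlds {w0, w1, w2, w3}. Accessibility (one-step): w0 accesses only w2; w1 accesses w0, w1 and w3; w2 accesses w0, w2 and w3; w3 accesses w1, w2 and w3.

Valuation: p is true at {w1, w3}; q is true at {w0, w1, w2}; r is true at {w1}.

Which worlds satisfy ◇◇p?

w0: successors {w2}; ◇p there: w2:T. ✓
w1: successors {w0, w1, w3}; ◇p there: w0:F, w1:T, w3:T. ✓
w2: successors {w0, w2, w3}; ◇p there: w0:F, w2:T, w3:T. ✓
w3: successors {w1, w2, w3}; ◇p there: w1:T, w2:T, w3:T. ✓

{w0, w1, w2, w3}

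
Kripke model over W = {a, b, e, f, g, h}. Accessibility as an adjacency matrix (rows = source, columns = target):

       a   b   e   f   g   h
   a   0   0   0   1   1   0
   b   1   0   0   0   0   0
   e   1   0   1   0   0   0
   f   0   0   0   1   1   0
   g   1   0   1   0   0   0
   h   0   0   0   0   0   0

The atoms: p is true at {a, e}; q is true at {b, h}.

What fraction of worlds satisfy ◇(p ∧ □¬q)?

1/2

a: successors {f, g}; p ∧ □¬q there: f:F, g:F. ✗
b: successors {a}; p ∧ □¬q there: a:T. ✓
e: successors {a, e}; p ∧ □¬q there: a:T, e:T. ✓
f: successors {f, g}; p ∧ □¬q there: f:F, g:F. ✗
g: successors {a, e}; p ∧ □¬q there: a:T, e:T. ✓
h: no successors, so ◇(p ∧ □¬q) fails. ✗
That's 3 of 6 worlds, so 3/6 = 1/2.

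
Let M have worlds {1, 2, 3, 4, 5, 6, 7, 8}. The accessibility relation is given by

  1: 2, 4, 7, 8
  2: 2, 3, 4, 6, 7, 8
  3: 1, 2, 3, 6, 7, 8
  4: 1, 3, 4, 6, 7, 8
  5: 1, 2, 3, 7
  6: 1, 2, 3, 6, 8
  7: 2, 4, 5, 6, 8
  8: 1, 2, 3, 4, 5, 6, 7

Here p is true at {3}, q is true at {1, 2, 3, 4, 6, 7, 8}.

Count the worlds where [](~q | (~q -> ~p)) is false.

0

1: successors {2, 4, 7, 8}; ~q | (~q -> ~p) there: 2:T, 4:T, 7:T, 8:T. ✓
2: successors {2, 3, 4, 6, 7, 8}; ~q | (~q -> ~p) there: 2:T, 3:T, 4:T, 6:T, 7:T, 8:T. ✓
3: successors {1, 2, 3, 6, 7, 8}; ~q | (~q -> ~p) there: 1:T, 2:T, 3:T, 6:T, 7:T, 8:T. ✓
4: successors {1, 3, 4, 6, 7, 8}; ~q | (~q -> ~p) there: 1:T, 3:T, 4:T, 6:T, 7:T, 8:T. ✓
5: successors {1, 2, 3, 7}; ~q | (~q -> ~p) there: 1:T, 2:T, 3:T, 7:T. ✓
6: successors {1, 2, 3, 6, 8}; ~q | (~q -> ~p) there: 1:T, 2:T, 3:T, 6:T, 8:T. ✓
7: successors {2, 4, 5, 6, 8}; ~q | (~q -> ~p) there: 2:T, 4:T, 5:T, 6:T, 8:T. ✓
8: successors {1, 2, 3, 4, 5, 6, 7}; ~q | (~q -> ~p) there: 1:T, 2:T, 3:T, 4:T, 5:T, 6:T, 7:T. ✓
Satisfying worlds: {1, 2, 3, 4, 5, 6, 7, 8}.
So [](~q | (~q -> ~p)) fails at the other 0 worlds.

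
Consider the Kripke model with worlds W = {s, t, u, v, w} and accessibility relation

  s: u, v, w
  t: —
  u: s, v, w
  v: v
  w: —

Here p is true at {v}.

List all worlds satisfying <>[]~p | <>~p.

{s, u}

s: <>[]~p is T, <>~p is T. ✓
t: <>[]~p is F, <>~p is F. ✗
u: <>[]~p is T, <>~p is T. ✓
v: <>[]~p is F, <>~p is F. ✗
w: <>[]~p is F, <>~p is F. ✗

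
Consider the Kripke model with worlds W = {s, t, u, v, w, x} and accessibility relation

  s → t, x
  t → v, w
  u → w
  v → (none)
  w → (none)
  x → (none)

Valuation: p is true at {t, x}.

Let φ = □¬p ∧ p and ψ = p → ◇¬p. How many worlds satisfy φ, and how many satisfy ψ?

2 and 5

For □¬p ∧ p:
s: □¬p is F, p is F. ✗
t: □¬p is T, p is T. ✓
u: □¬p is T, p is F. ✗
v: □¬p is T, p is F. ✗
w: □¬p is T, p is F. ✗
x: □¬p is T, p is T. ✓
— 2 worlds.
For p → ◇¬p:
s: p is F, ◇¬p is F. ✓
t: p is T, ◇¬p is T. ✓
u: p is F, ◇¬p is T. ✓
v: p is F, ◇¬p is F. ✓
w: p is F, ◇¬p is F. ✓
x: p is T, ◇¬p is F. ✗
— 5 worlds.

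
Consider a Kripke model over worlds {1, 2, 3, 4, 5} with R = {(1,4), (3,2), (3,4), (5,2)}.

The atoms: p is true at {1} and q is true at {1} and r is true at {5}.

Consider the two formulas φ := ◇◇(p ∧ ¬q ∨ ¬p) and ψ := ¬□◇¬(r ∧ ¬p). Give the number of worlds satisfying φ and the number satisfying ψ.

0 and 3

For ◇◇(p ∧ ¬q ∨ ¬p):
1: successors {4}; ◇(p ∧ ¬q ∨ ¬p) there: 4:F. ✗
2: no successors, so ◇◇(p ∧ ¬q ∨ ¬p) fails. ✗
3: successors {2, 4}; ◇(p ∧ ¬q ∨ ¬p) there: 2:F, 4:F. ✗
4: no successors, so ◇◇(p ∧ ¬q ∨ ¬p) fails. ✗
5: successors {2}; ◇(p ∧ ¬q ∨ ¬p) there: 2:F. ✗
— 0 worlds.
For ¬□◇¬(r ∧ ¬p):
1: □◇¬(r ∧ ¬p) is F. ✓
2: □◇¬(r ∧ ¬p) is T. ✗
3: □◇¬(r ∧ ¬p) is F. ✓
4: □◇¬(r ∧ ¬p) is T. ✗
5: □◇¬(r ∧ ¬p) is F. ✓
— 3 worlds.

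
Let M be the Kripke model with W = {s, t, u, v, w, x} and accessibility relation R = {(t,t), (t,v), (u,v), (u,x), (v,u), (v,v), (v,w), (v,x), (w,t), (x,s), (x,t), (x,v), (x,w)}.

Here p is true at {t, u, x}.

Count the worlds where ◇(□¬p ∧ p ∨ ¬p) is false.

2

s: no successors, so ◇(□¬p ∧ p ∨ ¬p) fails. ✗
t: successors {t, v}; □¬p ∧ p ∨ ¬p there: t:F, v:T. ✓
u: successors {v, x}; □¬p ∧ p ∨ ¬p there: v:T, x:F. ✓
v: successors {u, v, w, x}; □¬p ∧ p ∨ ¬p there: u:F, v:T, w:T, x:F. ✓
w: successors {t}; □¬p ∧ p ∨ ¬p there: t:F. ✗
x: successors {s, t, v, w}; □¬p ∧ p ∨ ¬p there: s:T, t:F, v:T, w:T. ✓
Satisfying worlds: {t, u, v, x}.
So ◇(□¬p ∧ p ∨ ¬p) fails at the other 2 worlds.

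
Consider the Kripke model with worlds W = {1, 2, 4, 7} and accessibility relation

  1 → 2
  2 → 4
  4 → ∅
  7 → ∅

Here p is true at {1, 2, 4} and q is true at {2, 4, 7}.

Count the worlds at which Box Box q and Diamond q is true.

2

1: Box Box q is T, Diamond q is T. ✓
2: Box Box q is T, Diamond q is T. ✓
4: Box Box q is T, Diamond q is F. ✗
7: Box Box q is T, Diamond q is F. ✗
Satisfying worlds: {1, 2}.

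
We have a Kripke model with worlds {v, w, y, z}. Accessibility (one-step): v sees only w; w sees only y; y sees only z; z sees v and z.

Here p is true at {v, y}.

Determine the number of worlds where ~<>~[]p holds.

1

v: <>~[]p is F. ✓
w: <>~[]p is T. ✗
y: <>~[]p is T. ✗
z: <>~[]p is T. ✗
Satisfying worlds: {v}.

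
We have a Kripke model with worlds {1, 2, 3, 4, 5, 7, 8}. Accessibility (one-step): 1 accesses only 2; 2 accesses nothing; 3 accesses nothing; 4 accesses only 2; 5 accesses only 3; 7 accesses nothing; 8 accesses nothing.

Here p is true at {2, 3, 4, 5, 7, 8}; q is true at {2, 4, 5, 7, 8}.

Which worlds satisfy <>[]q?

{1, 4, 5}

1: successors {2}; []q there: 2:T. ✓
2: no successors, so <>[]q fails. ✗
3: no successors, so <>[]q fails. ✗
4: successors {2}; []q there: 2:T. ✓
5: successors {3}; []q there: 3:T. ✓
7: no successors, so <>[]q fails. ✗
8: no successors, so <>[]q fails. ✗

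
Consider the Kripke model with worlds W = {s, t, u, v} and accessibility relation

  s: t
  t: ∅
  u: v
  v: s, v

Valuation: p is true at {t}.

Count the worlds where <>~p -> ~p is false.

0

s: <>~p is F, ~p is T. ✓
t: <>~p is F, ~p is F. ✓
u: <>~p is T, ~p is T. ✓
v: <>~p is T, ~p is T. ✓
Satisfying worlds: {s, t, u, v}.
So <>~p -> ~p fails at the other 0 worlds.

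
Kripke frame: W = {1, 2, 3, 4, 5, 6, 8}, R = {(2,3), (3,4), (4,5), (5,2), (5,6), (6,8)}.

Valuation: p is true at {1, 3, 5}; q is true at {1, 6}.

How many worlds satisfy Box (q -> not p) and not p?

4

1: Box (q -> not p) is T, not p is F. ✗
2: Box (q -> not p) is T, not p is T. ✓
3: Box (q -> not p) is T, not p is F. ✗
4: Box (q -> not p) is T, not p is T. ✓
5: Box (q -> not p) is T, not p is F. ✗
6: Box (q -> not p) is T, not p is T. ✓
8: Box (q -> not p) is T, not p is T. ✓
Satisfying worlds: {2, 4, 6, 8}.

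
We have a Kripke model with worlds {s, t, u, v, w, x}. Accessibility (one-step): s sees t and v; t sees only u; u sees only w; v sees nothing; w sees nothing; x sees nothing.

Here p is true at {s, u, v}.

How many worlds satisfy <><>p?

1

s: successors {t, v}; <>p there: t:T, v:F. ✓
t: successors {u}; <>p there: u:F. ✗
u: successors {w}; <>p there: w:F. ✗
v: no successors, so <><>p fails. ✗
w: no successors, so <><>p fails. ✗
x: no successors, so <><>p fails. ✗
Satisfying worlds: {s}.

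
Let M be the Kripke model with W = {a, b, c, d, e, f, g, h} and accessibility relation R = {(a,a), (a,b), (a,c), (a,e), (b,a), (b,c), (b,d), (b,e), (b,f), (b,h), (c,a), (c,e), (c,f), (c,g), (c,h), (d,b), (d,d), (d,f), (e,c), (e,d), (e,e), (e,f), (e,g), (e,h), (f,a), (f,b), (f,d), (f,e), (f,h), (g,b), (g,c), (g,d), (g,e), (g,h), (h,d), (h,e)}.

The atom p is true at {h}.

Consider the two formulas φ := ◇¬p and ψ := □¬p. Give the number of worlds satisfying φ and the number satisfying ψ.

For ◇¬p:
a: successors {a, b, c, e}; ¬p there: a:T, b:T, c:T, e:T. ✓
b: successors {a, c, d, e, f, h}; ¬p there: a:T, c:T, d:T, e:T, f:T, h:F. ✓
c: successors {a, e, f, g, h}; ¬p there: a:T, e:T, f:T, g:T, h:F. ✓
d: successors {b, d, f}; ¬p there: b:T, d:T, f:T. ✓
e: successors {c, d, e, f, g, h}; ¬p there: c:T, d:T, e:T, f:T, g:T, h:F. ✓
f: successors {a, b, d, e, h}; ¬p there: a:T, b:T, d:T, e:T, h:F. ✓
g: successors {b, c, d, e, h}; ¬p there: b:T, c:T, d:T, e:T, h:F. ✓
h: successors {d, e}; ¬p there: d:T, e:T. ✓
— 8 worlds.
For □¬p:
a: successors {a, b, c, e}; ¬p there: a:T, b:T, c:T, e:T. ✓
b: successors {a, c, d, e, f, h}; ¬p there: a:T, c:T, d:T, e:T, f:T, h:F. ✗
c: successors {a, e, f, g, h}; ¬p there: a:T, e:T, f:T, g:T, h:F. ✗
d: successors {b, d, f}; ¬p there: b:T, d:T, f:T. ✓
e: successors {c, d, e, f, g, h}; ¬p there: c:T, d:T, e:T, f:T, g:T, h:F. ✗
f: successors {a, b, d, e, h}; ¬p there: a:T, b:T, d:T, e:T, h:F. ✗
g: successors {b, c, d, e, h}; ¬p there: b:T, c:T, d:T, e:T, h:F. ✗
h: successors {d, e}; ¬p there: d:T, e:T. ✓
— 3 worlds.

8 and 3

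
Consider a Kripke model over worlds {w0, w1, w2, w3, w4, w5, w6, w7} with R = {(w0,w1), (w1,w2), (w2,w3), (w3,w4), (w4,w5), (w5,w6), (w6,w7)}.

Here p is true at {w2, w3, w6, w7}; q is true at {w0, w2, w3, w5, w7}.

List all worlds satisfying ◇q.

w0: successors {w1}; q there: w1:F. ✗
w1: successors {w2}; q there: w2:T. ✓
w2: successors {w3}; q there: w3:T. ✓
w3: successors {w4}; q there: w4:F. ✗
w4: successors {w5}; q there: w5:T. ✓
w5: successors {w6}; q there: w6:F. ✗
w6: successors {w7}; q there: w7:T. ✓
w7: no successors, so ◇q fails. ✗

{w1, w2, w4, w6}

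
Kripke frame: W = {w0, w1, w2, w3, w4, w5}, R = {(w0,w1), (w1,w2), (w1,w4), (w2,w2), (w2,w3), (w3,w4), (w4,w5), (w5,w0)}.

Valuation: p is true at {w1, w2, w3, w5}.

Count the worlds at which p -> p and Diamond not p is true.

w0: p is F, p and Diamond not p is F. ✓
w1: p is T, p and Diamond not p is T. ✓
w2: p is T, p and Diamond not p is F. ✗
w3: p is T, p and Diamond not p is T. ✓
w4: p is F, p and Diamond not p is F. ✓
w5: p is T, p and Diamond not p is T. ✓
Satisfying worlds: {w0, w1, w3, w4, w5}.

5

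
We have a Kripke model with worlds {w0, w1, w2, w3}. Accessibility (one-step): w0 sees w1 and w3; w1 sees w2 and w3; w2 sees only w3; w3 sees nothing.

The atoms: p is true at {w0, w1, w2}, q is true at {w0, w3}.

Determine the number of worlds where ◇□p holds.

w0: successors {w1, w3}; □p there: w1:F, w3:T. ✓
w1: successors {w2, w3}; □p there: w2:F, w3:T. ✓
w2: successors {w3}; □p there: w3:T. ✓
w3: no successors, so ◇□p fails. ✗
Satisfying worlds: {w0, w1, w2}.

3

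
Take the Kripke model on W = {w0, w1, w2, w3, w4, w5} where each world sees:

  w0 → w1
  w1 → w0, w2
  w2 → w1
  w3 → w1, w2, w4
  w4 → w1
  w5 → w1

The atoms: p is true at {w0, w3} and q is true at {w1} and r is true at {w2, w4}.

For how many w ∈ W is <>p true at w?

w0: successors {w1}; p there: w1:F. ✗
w1: successors {w0, w2}; p there: w0:T, w2:F. ✓
w2: successors {w1}; p there: w1:F. ✗
w3: successors {w1, w2, w4}; p there: w1:F, w2:F, w4:F. ✗
w4: successors {w1}; p there: w1:F. ✗
w5: successors {w1}; p there: w1:F. ✗
Satisfying worlds: {w1}.

1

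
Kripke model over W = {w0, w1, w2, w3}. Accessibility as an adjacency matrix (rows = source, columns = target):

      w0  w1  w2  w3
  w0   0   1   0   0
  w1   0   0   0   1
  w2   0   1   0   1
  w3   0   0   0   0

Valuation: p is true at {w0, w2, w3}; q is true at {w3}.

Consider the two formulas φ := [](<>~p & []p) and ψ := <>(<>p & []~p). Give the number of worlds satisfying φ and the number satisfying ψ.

1 and 0

For [](<>~p & []p):
w0: successors {w1}; <>~p & []p there: w1:F. ✗
w1: successors {w3}; <>~p & []p there: w3:F. ✗
w2: successors {w1, w3}; <>~p & []p there: w1:F, w3:F. ✗
w3: no successors, so [](<>~p & []p) holds vacuously. ✓
— 1 world.
For <>(<>p & []~p):
w0: successors {w1}; <>p & []~p there: w1:F. ✗
w1: successors {w3}; <>p & []~p there: w3:F. ✗
w2: successors {w1, w3}; <>p & []~p there: w1:F, w3:F. ✗
w3: no successors, so <>(<>p & []~p) fails. ✗
— 0 worlds.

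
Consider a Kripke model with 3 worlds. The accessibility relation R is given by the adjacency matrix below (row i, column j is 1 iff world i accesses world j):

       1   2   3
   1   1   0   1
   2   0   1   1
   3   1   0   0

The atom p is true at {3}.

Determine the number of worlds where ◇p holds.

1: successors {1, 3}; p there: 1:F, 3:T. ✓
2: successors {2, 3}; p there: 2:F, 3:T. ✓
3: successors {1}; p there: 1:F. ✗
Satisfying worlds: {1, 2}.

2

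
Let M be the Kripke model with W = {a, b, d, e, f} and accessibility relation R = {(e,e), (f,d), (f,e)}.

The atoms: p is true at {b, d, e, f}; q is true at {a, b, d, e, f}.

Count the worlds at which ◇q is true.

a: no successors, so ◇q fails. ✗
b: no successors, so ◇q fails. ✗
d: no successors, so ◇q fails. ✗
e: successors {e}; q there: e:T. ✓
f: successors {d, e}; q there: d:T, e:T. ✓
Satisfying worlds: {e, f}.

2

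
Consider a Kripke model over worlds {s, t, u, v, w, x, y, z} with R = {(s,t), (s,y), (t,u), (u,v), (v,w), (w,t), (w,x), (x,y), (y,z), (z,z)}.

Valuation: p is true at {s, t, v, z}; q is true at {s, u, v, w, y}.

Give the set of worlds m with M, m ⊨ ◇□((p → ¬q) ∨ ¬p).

s: successors {t, y}; □((p → ¬q) ∨ ¬p) there: t:T, y:T. ✓
t: successors {u}; □((p → ¬q) ∨ ¬p) there: u:F. ✗
u: successors {v}; □((p → ¬q) ∨ ¬p) there: v:T. ✓
v: successors {w}; □((p → ¬q) ∨ ¬p) there: w:T. ✓
w: successors {t, x}; □((p → ¬q) ∨ ¬p) there: t:T, x:T. ✓
x: successors {y}; □((p → ¬q) ∨ ¬p) there: y:T. ✓
y: successors {z}; □((p → ¬q) ∨ ¬p) there: z:T. ✓
z: successors {z}; □((p → ¬q) ∨ ¬p) there: z:T. ✓

{s, u, v, w, x, y, z}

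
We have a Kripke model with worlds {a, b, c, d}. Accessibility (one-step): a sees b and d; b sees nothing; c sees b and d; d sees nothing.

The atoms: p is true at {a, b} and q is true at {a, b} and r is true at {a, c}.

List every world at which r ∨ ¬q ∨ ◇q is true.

{a, c, d}

a: r ∨ ¬q is T, ◇q is T. ✓
b: r ∨ ¬q is F, ◇q is F. ✗
c: r ∨ ¬q is T, ◇q is T. ✓
d: r ∨ ¬q is T, ◇q is F. ✓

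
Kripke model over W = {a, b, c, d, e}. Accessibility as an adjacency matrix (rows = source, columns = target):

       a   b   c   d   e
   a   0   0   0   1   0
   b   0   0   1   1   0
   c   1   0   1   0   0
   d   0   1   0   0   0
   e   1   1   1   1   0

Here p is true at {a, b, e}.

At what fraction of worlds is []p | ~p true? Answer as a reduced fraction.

a: []p is F, ~p is F. ✗
b: []p is F, ~p is F. ✗
c: []p is F, ~p is T. ✓
d: []p is T, ~p is T. ✓
e: []p is F, ~p is F. ✗
That's 2 of 5 worlds, so 2/5.

2/5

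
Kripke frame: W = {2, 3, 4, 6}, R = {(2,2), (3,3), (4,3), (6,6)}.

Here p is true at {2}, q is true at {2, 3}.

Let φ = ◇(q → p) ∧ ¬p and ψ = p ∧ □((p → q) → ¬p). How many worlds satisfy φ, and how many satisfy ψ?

1 and 0

For ◇(q → p) ∧ ¬p:
2: ◇(q → p) is T, ¬p is F. ✗
3: ◇(q → p) is F, ¬p is T. ✗
4: ◇(q → p) is F, ¬p is T. ✗
6: ◇(q → p) is T, ¬p is T. ✓
— 1 world.
For p ∧ □((p → q) → ¬p):
2: p is T, □((p → q) → ¬p) is F. ✗
3: p is F, □((p → q) → ¬p) is T. ✗
4: p is F, □((p → q) → ¬p) is T. ✗
6: p is F, □((p → q) → ¬p) is T. ✗
— 0 worlds.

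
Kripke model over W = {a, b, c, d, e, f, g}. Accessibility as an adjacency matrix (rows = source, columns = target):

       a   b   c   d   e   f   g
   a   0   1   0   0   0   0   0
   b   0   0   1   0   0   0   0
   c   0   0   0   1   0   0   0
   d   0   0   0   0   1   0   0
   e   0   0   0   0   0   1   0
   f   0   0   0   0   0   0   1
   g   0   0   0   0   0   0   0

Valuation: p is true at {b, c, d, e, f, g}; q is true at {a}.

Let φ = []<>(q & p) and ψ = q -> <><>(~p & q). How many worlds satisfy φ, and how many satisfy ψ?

For []<>(q & p):
a: successors {b}; <>(q & p) there: b:F. ✗
b: successors {c}; <>(q & p) there: c:F. ✗
c: successors {d}; <>(q & p) there: d:F. ✗
d: successors {e}; <>(q & p) there: e:F. ✗
e: successors {f}; <>(q & p) there: f:F. ✗
f: successors {g}; <>(q & p) there: g:F. ✗
g: no successors, so []<>(q & p) holds vacuously. ✓
— 1 world.
For q -> <><>(~p & q):
a: q is T, <><>(~p & q) is F. ✗
b: q is F, <><>(~p & q) is F. ✓
c: q is F, <><>(~p & q) is F. ✓
d: q is F, <><>(~p & q) is F. ✓
e: q is F, <><>(~p & q) is F. ✓
f: q is F, <><>(~p & q) is F. ✓
g: q is F, <><>(~p & q) is F. ✓
— 6 worlds.

1 and 6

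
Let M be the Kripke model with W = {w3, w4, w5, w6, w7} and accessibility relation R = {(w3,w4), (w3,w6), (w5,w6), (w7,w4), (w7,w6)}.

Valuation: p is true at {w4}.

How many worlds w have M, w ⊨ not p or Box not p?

w3: not p is T, Box not p is F. ✓
w4: not p is F, Box not p is T. ✓
w5: not p is T, Box not p is T. ✓
w6: not p is T, Box not p is T. ✓
w7: not p is T, Box not p is F. ✓
Satisfying worlds: {w3, w4, w5, w6, w7}.

5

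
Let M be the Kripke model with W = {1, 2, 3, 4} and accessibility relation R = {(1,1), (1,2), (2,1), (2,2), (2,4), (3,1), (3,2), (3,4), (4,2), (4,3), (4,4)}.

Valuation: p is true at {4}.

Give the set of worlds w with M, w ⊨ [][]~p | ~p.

1: [][]~p is F, ~p is T. ✓
2: [][]~p is F, ~p is T. ✓
3: [][]~p is F, ~p is T. ✓
4: [][]~p is F, ~p is F. ✗

{1, 2, 3}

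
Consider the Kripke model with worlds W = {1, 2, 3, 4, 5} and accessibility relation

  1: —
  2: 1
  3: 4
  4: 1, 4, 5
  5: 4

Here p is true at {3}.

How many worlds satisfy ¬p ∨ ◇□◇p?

4

1: ¬p is T, ◇□◇p is F. ✓
2: ¬p is T, ◇□◇p is T. ✓
3: ¬p is F, ◇□◇p is F. ✗
4: ¬p is T, ◇□◇p is T. ✓
5: ¬p is T, ◇□◇p is F. ✓
Satisfying worlds: {1, 2, 4, 5}.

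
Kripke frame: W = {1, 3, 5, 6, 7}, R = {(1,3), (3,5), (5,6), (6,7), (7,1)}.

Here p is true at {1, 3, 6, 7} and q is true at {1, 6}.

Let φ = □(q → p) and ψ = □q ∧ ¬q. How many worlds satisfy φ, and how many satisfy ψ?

For □(q → p):
1: successors {3}; q → p there: 3:T. ✓
3: successors {5}; q → p there: 5:T. ✓
5: successors {6}; q → p there: 6:T. ✓
6: successors {7}; q → p there: 7:T. ✓
7: successors {1}; q → p there: 1:T. ✓
— 5 worlds.
For □q ∧ ¬q:
1: □q is F, ¬q is F. ✗
3: □q is F, ¬q is T. ✗
5: □q is T, ¬q is T. ✓
6: □q is F, ¬q is F. ✗
7: □q is T, ¬q is T. ✓
— 2 worlds.

5 and 2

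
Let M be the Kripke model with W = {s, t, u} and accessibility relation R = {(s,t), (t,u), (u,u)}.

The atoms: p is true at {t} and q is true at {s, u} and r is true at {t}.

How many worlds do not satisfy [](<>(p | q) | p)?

s: successors {t}; <>(p | q) | p there: t:T. ✓
t: successors {u}; <>(p | q) | p there: u:T. ✓
u: successors {u}; <>(p | q) | p there: u:T. ✓
Satisfying worlds: {s, t, u}.
So [](<>(p | q) | p) fails at the other 0 worlds.

0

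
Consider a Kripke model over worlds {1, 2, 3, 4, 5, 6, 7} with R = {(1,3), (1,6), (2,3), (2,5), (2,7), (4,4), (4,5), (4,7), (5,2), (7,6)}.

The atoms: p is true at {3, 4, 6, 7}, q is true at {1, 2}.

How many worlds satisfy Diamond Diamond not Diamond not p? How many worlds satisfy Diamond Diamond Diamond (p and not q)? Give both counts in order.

For Diamond Diamond not Diamond not p:
1: successors {3, 6}; Diamond not Diamond not p there: 3:F, 6:F. ✗
2: successors {3, 5, 7}; Diamond not Diamond not p there: 3:F, 5:F, 7:T. ✓
3: no successors, so Diamond Diamond not Diamond not p fails. ✗
4: successors {4, 5, 7}; Diamond not Diamond not p there: 4:T, 5:F, 7:T. ✓
5: successors {2}; Diamond not Diamond not p there: 2:T. ✓
6: no successors, so Diamond Diamond not Diamond not p fails. ✗
7: successors {6}; Diamond not Diamond not p there: 6:F. ✗
— 3 worlds.
For Diamond Diamond Diamond (p and not q):
1: successors {3, 6}; Diamond Diamond (p and not q) there: 3:F, 6:F. ✗
2: successors {3, 5, 7}; Diamond Diamond (p and not q) there: 3:F, 5:T, 7:F. ✓
3: no successors, so Diamond Diamond Diamond (p and not q) fails. ✗
4: successors {4, 5, 7}; Diamond Diamond (p and not q) there: 4:T, 5:T, 7:F. ✓
5: successors {2}; Diamond Diamond (p and not q) there: 2:T. ✓
6: no successors, so Diamond Diamond Diamond (p and not q) fails. ✗
7: successors {6}; Diamond Diamond (p and not q) there: 6:F. ✗
— 3 worlds.

3 and 3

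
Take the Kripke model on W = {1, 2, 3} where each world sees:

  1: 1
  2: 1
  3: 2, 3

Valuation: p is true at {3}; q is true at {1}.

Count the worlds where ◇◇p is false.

2

1: successors {1}; ◇p there: 1:F. ✗
2: successors {1}; ◇p there: 1:F. ✗
3: successors {2, 3}; ◇p there: 2:F, 3:T. ✓
Satisfying worlds: {3}.
So ◇◇p fails at the other 2 worlds.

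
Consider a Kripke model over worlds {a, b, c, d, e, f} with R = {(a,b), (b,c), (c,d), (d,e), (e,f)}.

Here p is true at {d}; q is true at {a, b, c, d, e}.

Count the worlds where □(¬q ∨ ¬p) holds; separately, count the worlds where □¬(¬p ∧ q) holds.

5 and 3

For □(¬q ∨ ¬p):
a: successors {b}; ¬q ∨ ¬p there: b:T. ✓
b: successors {c}; ¬q ∨ ¬p there: c:T. ✓
c: successors {d}; ¬q ∨ ¬p there: d:F. ✗
d: successors {e}; ¬q ∨ ¬p there: e:T. ✓
e: successors {f}; ¬q ∨ ¬p there: f:T. ✓
f: no successors, so □(¬q ∨ ¬p) holds vacuously. ✓
— 5 worlds.
For □¬(¬p ∧ q):
a: successors {b}; ¬(¬p ∧ q) there: b:F. ✗
b: successors {c}; ¬(¬p ∧ q) there: c:F. ✗
c: successors {d}; ¬(¬p ∧ q) there: d:T. ✓
d: successors {e}; ¬(¬p ∧ q) there: e:F. ✗
e: successors {f}; ¬(¬p ∧ q) there: f:T. ✓
f: no successors, so □¬(¬p ∧ q) holds vacuously. ✓
— 3 worlds.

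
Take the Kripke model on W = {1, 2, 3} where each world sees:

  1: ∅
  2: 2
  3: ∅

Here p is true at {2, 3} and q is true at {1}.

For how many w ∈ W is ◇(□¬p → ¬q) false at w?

2

1: no successors, so ◇(□¬p → ¬q) fails. ✗
2: successors {2}; □¬p → ¬q there: 2:T. ✓
3: no successors, so ◇(□¬p → ¬q) fails. ✗
Satisfying worlds: {2}.
So ◇(□¬p → ¬q) fails at the other 2 worlds.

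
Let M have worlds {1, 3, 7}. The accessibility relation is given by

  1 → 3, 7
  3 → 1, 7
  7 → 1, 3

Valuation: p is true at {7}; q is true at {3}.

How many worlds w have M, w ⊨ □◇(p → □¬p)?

3

1: successors {3, 7}; ◇(p → □¬p) there: 3:T, 7:T. ✓
3: successors {1, 7}; ◇(p → □¬p) there: 1:T, 7:T. ✓
7: successors {1, 3}; ◇(p → □¬p) there: 1:T, 3:T. ✓
Satisfying worlds: {1, 3, 7}.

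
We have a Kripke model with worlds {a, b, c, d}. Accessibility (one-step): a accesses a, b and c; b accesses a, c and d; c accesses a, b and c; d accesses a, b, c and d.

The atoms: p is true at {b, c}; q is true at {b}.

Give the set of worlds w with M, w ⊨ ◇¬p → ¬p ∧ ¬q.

a: ◇¬p is T, ¬p ∧ ¬q is T. ✓
b: ◇¬p is T, ¬p ∧ ¬q is F. ✗
c: ◇¬p is T, ¬p ∧ ¬q is F. ✗
d: ◇¬p is T, ¬p ∧ ¬q is T. ✓

{a, d}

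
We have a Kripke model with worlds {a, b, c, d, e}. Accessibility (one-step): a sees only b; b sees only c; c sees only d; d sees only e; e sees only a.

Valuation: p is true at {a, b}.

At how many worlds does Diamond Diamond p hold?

2

a: successors {b}; Diamond p there: b:F. ✗
b: successors {c}; Diamond p there: c:F. ✗
c: successors {d}; Diamond p there: d:F. ✗
d: successors {e}; Diamond p there: e:T. ✓
e: successors {a}; Diamond p there: a:T. ✓
Satisfying worlds: {d, e}.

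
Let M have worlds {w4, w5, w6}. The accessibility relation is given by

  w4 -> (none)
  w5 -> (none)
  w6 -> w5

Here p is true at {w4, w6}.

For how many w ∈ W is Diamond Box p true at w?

1

w4: no successors, so Diamond Box p fails. ✗
w5: no successors, so Diamond Box p fails. ✗
w6: successors {w5}; Box p there: w5:T. ✓
Satisfying worlds: {w6}.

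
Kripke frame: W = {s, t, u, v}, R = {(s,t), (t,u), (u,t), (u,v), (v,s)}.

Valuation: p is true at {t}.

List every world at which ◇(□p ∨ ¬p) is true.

s: successors {t}; □p ∨ ¬p there: t:F. ✗
t: successors {u}; □p ∨ ¬p there: u:T. ✓
u: successors {t, v}; □p ∨ ¬p there: t:F, v:T. ✓
v: successors {s}; □p ∨ ¬p there: s:T. ✓

{t, u, v}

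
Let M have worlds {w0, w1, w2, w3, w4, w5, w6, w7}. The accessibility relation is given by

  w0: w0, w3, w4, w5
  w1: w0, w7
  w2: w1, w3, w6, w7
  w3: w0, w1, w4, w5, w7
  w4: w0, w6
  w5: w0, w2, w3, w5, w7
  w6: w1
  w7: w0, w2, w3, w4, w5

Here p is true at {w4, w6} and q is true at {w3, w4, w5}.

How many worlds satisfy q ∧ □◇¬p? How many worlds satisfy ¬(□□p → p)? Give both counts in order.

3 and 0

For q ∧ □◇¬p:
w0: q is F, □◇¬p is T. ✗
w1: q is F, □◇¬p is T. ✗
w2: q is F, □◇¬p is T. ✗
w3: q is T, □◇¬p is T. ✓
w4: q is T, □◇¬p is T. ✓
w5: q is T, □◇¬p is T. ✓
w6: q is F, □◇¬p is T. ✗
w7: q is F, □◇¬p is T. ✗
— 3 worlds.
For ¬(□□p → p):
w0: □□p → p is T. ✗
w1: □□p → p is T. ✗
w2: □□p → p is T. ✗
w3: □□p → p is T. ✗
w4: □□p → p is T. ✗
w5: □□p → p is T. ✗
w6: □□p → p is T. ✗
w7: □□p → p is T. ✗
— 0 worlds.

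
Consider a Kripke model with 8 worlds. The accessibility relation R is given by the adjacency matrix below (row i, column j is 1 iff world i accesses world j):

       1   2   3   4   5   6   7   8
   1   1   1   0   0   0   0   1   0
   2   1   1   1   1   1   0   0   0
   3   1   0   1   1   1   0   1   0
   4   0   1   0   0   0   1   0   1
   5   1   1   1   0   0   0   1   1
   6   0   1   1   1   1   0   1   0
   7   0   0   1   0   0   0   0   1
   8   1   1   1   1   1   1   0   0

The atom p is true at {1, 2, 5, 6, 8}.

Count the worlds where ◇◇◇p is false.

0

1: successors {1, 2, 7}; ◇◇p there: 1:T, 2:T, 7:T. ✓
2: successors {1, 2, 3, 4, 5}; ◇◇p there: 1:T, 2:T, 3:T, 4:T, 5:T. ✓
3: successors {1, 3, 4, 5, 7}; ◇◇p there: 1:T, 3:T, 4:T, 5:T, 7:T. ✓
4: successors {2, 6, 8}; ◇◇p there: 2:T, 6:T, 8:T. ✓
5: successors {1, 2, 3, 7, 8}; ◇◇p there: 1:T, 2:T, 3:T, 7:T, 8:T. ✓
6: successors {2, 3, 4, 5, 7}; ◇◇p there: 2:T, 3:T, 4:T, 5:T, 7:T. ✓
7: successors {3, 8}; ◇◇p there: 3:T, 8:T. ✓
8: successors {1, 2, 3, 4, 5, 6}; ◇◇p there: 1:T, 2:T, 3:T, 4:T, 5:T, 6:T. ✓
Satisfying worlds: {1, 2, 3, 4, 5, 6, 7, 8}.
So ◇◇◇p fails at the other 0 worlds.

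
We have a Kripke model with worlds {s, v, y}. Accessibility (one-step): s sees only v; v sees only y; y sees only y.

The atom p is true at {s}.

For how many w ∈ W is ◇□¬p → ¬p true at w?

s: ◇□¬p is T, ¬p is F. ✗
v: ◇□¬p is T, ¬p is T. ✓
y: ◇□¬p is T, ¬p is T. ✓
Satisfying worlds: {v, y}.

2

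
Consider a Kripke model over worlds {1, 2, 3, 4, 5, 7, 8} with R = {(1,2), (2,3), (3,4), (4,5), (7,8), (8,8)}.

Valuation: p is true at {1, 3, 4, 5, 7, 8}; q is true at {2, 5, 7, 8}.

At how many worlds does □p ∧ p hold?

5

1: □p is F, p is T. ✗
2: □p is T, p is F. ✗
3: □p is T, p is T. ✓
4: □p is T, p is T. ✓
5: □p is T, p is T. ✓
7: □p is T, p is T. ✓
8: □p is T, p is T. ✓
Satisfying worlds: {3, 4, 5, 7, 8}.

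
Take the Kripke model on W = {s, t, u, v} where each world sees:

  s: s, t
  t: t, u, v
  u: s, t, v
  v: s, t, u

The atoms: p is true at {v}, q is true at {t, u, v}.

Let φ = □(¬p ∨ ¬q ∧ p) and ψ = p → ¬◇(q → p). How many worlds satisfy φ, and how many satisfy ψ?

For □(¬p ∨ ¬q ∧ p):
s: successors {s, t}; ¬p ∨ ¬q ∧ p there: s:T, t:T. ✓
t: successors {t, u, v}; ¬p ∨ ¬q ∧ p there: t:T, u:T, v:F. ✗
u: successors {s, t, v}; ¬p ∨ ¬q ∧ p there: s:T, t:T, v:F. ✗
v: successors {s, t, u}; ¬p ∨ ¬q ∧ p there: s:T, t:T, u:T. ✓
— 2 worlds.
For p → ¬◇(q → p):
s: p is F, ¬◇(q → p) is F. ✓
t: p is F, ¬◇(q → p) is F. ✓
u: p is F, ¬◇(q → p) is F. ✓
v: p is T, ¬◇(q → p) is F. ✗
— 3 worlds.

2 and 3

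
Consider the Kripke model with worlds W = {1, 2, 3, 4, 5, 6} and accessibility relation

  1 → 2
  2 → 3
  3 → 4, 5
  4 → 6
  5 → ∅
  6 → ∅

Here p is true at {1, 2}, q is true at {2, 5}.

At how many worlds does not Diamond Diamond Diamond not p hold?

4

1: Diamond Diamond Diamond not p is T. ✗
2: Diamond Diamond Diamond not p is T. ✗
3: Diamond Diamond Diamond not p is F. ✓
4: Diamond Diamond Diamond not p is F. ✓
5: Diamond Diamond Diamond not p is F. ✓
6: Diamond Diamond Diamond not p is F. ✓
Satisfying worlds: {3, 4, 5, 6}.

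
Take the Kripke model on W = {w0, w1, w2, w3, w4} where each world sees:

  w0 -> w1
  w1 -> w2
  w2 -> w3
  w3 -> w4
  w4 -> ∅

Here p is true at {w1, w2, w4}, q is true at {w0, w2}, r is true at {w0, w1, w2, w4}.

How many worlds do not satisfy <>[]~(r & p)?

w0: successors {w1}; []~(r & p) there: w1:F. ✗
w1: successors {w2}; []~(r & p) there: w2:T. ✓
w2: successors {w3}; []~(r & p) there: w3:F. ✗
w3: successors {w4}; []~(r & p) there: w4:T. ✓
w4: no successors, so <>[]~(r & p) fails. ✗
Satisfying worlds: {w1, w3}.
So <>[]~(r & p) fails at the other 3 worlds.

3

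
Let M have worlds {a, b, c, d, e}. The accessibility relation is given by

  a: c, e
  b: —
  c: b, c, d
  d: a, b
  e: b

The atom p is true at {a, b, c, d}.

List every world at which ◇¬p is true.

a: successors {c, e}; ¬p there: c:F, e:T. ✓
b: no successors, so ◇¬p fails. ✗
c: successors {b, c, d}; ¬p there: b:F, c:F, d:F. ✗
d: successors {a, b}; ¬p there: a:F, b:F. ✗
e: successors {b}; ¬p there: b:F. ✗

{a}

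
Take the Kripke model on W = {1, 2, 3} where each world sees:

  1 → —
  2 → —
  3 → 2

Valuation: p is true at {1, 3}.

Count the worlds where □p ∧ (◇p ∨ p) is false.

2

1: □p is T, ◇p ∨ p is T. ✓
2: □p is T, ◇p ∨ p is F. ✗
3: □p is F, ◇p ∨ p is T. ✗
Satisfying worlds: {1}.
So □p ∧ (◇p ∨ p) fails at the other 2 worlds.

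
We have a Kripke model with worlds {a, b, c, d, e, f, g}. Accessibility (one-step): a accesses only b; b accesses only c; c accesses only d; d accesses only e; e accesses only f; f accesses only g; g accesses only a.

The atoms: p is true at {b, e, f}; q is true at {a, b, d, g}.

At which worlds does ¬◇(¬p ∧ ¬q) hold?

a: ◇(¬p ∧ ¬q) is F. ✓
b: ◇(¬p ∧ ¬q) is T. ✗
c: ◇(¬p ∧ ¬q) is F. ✓
d: ◇(¬p ∧ ¬q) is F. ✓
e: ◇(¬p ∧ ¬q) is F. ✓
f: ◇(¬p ∧ ¬q) is F. ✓
g: ◇(¬p ∧ ¬q) is F. ✓

{a, c, d, e, f, g}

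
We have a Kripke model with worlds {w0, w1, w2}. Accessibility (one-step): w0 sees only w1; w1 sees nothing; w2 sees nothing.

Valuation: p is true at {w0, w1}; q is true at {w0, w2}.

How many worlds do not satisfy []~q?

w0: successors {w1}; ~q there: w1:T. ✓
w1: no successors, so []~q holds vacuously. ✓
w2: no successors, so []~q holds vacuously. ✓
Satisfying worlds: {w0, w1, w2}.
So []~q fails at the other 0 worlds.

0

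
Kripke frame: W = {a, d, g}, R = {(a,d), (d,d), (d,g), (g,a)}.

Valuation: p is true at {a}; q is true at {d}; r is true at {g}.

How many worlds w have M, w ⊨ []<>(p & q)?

a: successors {d}; <>(p & q) there: d:F. ✗
d: successors {d, g}; <>(p & q) there: d:F, g:F. ✗
g: successors {a}; <>(p & q) there: a:F. ✗
Satisfying worlds: ∅.

0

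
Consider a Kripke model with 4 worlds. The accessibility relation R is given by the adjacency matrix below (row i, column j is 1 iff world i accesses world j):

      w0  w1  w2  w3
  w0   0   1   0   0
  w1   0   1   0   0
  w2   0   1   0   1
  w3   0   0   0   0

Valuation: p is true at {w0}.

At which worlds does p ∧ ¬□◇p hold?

{w0}

w0: p is T, ¬□◇p is T. ✓
w1: p is F, ¬□◇p is T. ✗
w2: p is F, ¬□◇p is T. ✗
w3: p is F, ¬□◇p is F. ✗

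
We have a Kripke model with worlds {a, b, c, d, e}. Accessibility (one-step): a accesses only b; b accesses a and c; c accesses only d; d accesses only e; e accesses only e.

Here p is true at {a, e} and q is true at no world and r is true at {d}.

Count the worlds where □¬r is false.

1

a: successors {b}; ¬r there: b:T. ✓
b: successors {a, c}; ¬r there: a:T, c:T. ✓
c: successors {d}; ¬r there: d:F. ✗
d: successors {e}; ¬r there: e:T. ✓
e: successors {e}; ¬r there: e:T. ✓
Satisfying worlds: {a, b, d, e}.
So □¬r fails at the other 1 world.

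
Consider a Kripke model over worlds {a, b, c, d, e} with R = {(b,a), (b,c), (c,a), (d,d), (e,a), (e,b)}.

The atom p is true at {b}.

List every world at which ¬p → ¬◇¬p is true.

{a, b}

a: ¬p is T, ¬◇¬p is T. ✓
b: ¬p is F, ¬◇¬p is F. ✓
c: ¬p is T, ¬◇¬p is F. ✗
d: ¬p is T, ¬◇¬p is F. ✗
e: ¬p is T, ¬◇¬p is F. ✗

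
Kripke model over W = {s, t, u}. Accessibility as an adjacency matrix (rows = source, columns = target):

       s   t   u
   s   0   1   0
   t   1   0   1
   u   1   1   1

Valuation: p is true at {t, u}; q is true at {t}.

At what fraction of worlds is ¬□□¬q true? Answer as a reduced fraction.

2/3

s: □□¬q is T. ✗
t: □□¬q is F. ✓
u: □□¬q is F. ✓
That's 2 of 3 worlds, so 2/3.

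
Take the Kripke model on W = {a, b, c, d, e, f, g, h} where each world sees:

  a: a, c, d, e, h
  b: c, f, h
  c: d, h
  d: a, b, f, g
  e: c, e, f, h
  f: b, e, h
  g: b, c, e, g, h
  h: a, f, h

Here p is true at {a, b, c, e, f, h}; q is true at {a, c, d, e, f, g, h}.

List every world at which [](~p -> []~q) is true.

{b, e, f, h}

a: successors {a, c, d, e, h}; ~p -> []~q there: a:T, c:T, d:F, e:T, h:T. ✗
b: successors {c, f, h}; ~p -> []~q there: c:T, f:T, h:T. ✓
c: successors {d, h}; ~p -> []~q there: d:F, h:T. ✗
d: successors {a, b, f, g}; ~p -> []~q there: a:T, b:T, f:T, g:F. ✗
e: successors {c, e, f, h}; ~p -> []~q there: c:T, e:T, f:T, h:T. ✓
f: successors {b, e, h}; ~p -> []~q there: b:T, e:T, h:T. ✓
g: successors {b, c, e, g, h}; ~p -> []~q there: b:T, c:T, e:T, g:F, h:T. ✗
h: successors {a, f, h}; ~p -> []~q there: a:T, f:T, h:T. ✓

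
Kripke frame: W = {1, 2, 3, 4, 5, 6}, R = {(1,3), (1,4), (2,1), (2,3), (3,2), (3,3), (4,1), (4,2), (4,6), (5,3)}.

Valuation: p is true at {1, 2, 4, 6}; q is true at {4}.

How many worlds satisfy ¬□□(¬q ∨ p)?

1: □□(¬q ∨ p) is T. ✗
2: □□(¬q ∨ p) is T. ✗
3: □□(¬q ∨ p) is T. ✗
4: □□(¬q ∨ p) is T. ✗
5: □□(¬q ∨ p) is T. ✗
6: □□(¬q ∨ p) is T. ✗
Satisfying worlds: ∅.

0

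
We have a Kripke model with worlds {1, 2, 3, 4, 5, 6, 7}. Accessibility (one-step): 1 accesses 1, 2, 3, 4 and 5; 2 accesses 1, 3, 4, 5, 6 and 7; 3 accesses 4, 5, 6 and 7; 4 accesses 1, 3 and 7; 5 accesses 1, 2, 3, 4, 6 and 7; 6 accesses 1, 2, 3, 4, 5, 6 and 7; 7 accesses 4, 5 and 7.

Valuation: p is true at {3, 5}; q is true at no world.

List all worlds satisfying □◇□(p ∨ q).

1: successors {1, 2, 3, 4, 5}; ◇□(p ∨ q) there: 1:F, 2:F, 3:F, 4:F, 5:F. ✗
2: successors {1, 3, 4, 5, 6, 7}; ◇□(p ∨ q) there: 1:F, 3:F, 4:F, 5:F, 6:F, 7:F. ✗
3: successors {4, 5, 6, 7}; ◇□(p ∨ q) there: 4:F, 5:F, 6:F, 7:F. ✗
4: successors {1, 3, 7}; ◇□(p ∨ q) there: 1:F, 3:F, 7:F. ✗
5: successors {1, 2, 3, 4, 6, 7}; ◇□(p ∨ q) there: 1:F, 2:F, 3:F, 4:F, 6:F, 7:F. ✗
6: successors {1, 2, 3, 4, 5, 6, 7}; ◇□(p ∨ q) there: 1:F, 2:F, 3:F, 4:F, 5:F, 6:F, 7:F. ✗
7: successors {4, 5, 7}; ◇□(p ∨ q) there: 4:F, 5:F, 7:F. ✗

∅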